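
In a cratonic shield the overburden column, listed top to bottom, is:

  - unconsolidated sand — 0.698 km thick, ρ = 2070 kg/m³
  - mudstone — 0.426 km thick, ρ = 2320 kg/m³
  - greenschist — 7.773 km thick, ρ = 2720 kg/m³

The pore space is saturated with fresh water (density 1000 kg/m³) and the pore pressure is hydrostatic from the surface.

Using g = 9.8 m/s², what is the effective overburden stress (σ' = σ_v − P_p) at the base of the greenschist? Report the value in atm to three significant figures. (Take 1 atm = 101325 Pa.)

1420 atm

Overburden (lithostatic) stress σ_v:
unconsolidated sand: 2070 kg/m³ × 9.8 m/s² × 698 m = 1.416×10^7 Pa = 14.16 MPa
mudstone: 2320 kg/m³ × 9.8 m/s² × 426 m = 9.686×10^6 Pa = 9.686 MPa
greenschist: 2720 kg/m³ × 9.8 m/s² × 7773 m = 2.072×10^8 Pa = 207.2 MPa
Total = 14.16 + 9.686 + 207.2 = 231.04 MPa
Pore pressure P_p = 1000 kg/m³ × 9.8 m/s² × 8897 m = 8.719×10^7 Pa = 87.19 MPa
Effective stress σ' = σ_v − P_p = 231.0 − 87.19 = 143.85 MPa = 1419.7 atm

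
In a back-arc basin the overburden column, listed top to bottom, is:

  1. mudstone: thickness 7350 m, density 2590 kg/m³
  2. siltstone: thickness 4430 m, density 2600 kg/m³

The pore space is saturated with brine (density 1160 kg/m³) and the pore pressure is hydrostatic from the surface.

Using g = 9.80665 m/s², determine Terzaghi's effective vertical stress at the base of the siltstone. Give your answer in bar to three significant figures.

1660 bar

Overburden (lithostatic) stress σ_v:
mudstone: 2590 kg/m³ × 9.80665 m/s² × 7350 m = 1.867×10^8 Pa = 186.7 MPa
siltstone: 2600 kg/m³ × 9.80665 m/s² × 4430 m = 1.130×10^8 Pa = 113.0 MPa
Total = 186.7 + 113.0 = 299.64 MPa
Pore pressure P_p = 1160 kg/m³ × 9.80665 m/s² × 11780 m = 1.340×10^8 Pa = 134.0 MPa
Effective stress σ' = σ_v − P_p = 299.6 − 134.0 = 165.63 MPa = 1656.3 bar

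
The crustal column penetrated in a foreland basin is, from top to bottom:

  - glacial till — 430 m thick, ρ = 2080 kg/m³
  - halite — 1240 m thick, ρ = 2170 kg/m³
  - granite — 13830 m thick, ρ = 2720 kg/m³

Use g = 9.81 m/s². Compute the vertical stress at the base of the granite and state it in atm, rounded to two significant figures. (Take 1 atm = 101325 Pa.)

4000 atm

glacial till: 2080 kg/m³ × 9.81 m/s² × 430 m = 8.774×10^6 Pa = 86.59 atm
halite: 2170 kg/m³ × 9.81 m/s² × 1240 m = 2.640×10^7 Pa = 260.5 atm
granite: 2720 kg/m³ × 9.81 m/s² × 13830 m = 3.690×10^8 Pa = 3642 atm
Total = 86.59 + 260.5 + 3642 = 3989.1 atm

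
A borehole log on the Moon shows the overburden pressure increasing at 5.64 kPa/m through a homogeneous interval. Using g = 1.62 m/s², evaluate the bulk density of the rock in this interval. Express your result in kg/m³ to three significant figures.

ρ = (dP/dz)/g = 5.64 kPa/m / 1.62 m/s² = 5640.0 Pa/m / 1.62 m/s² = 3481.5 kg/m³

3480 kg/m³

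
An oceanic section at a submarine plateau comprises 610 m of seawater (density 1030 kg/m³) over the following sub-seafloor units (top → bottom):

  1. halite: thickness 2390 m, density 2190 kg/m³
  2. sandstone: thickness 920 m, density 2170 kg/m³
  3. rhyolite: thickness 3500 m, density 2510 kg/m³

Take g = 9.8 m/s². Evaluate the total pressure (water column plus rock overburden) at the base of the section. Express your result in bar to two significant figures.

1600 bar

seawater: 1030 kg/m³ × 9.8 m/s² × 610 m = 6.157×10^6 Pa = 61.57 bar
halite: 2190 kg/m³ × 9.8 m/s² × 2390 m = 5.129×10^7 Pa = 512.9 bar
sandstone: 2170 kg/m³ × 9.8 m/s² × 920 m = 1.956×10^7 Pa = 195.6 bar
rhyolite: 2510 kg/m³ × 9.8 m/s² × 3500 m = 8.609×10^7 Pa = 860.9 bar
Total = 61.57 + 512.9 + 195.6 + 860.9 = 1631.1 bar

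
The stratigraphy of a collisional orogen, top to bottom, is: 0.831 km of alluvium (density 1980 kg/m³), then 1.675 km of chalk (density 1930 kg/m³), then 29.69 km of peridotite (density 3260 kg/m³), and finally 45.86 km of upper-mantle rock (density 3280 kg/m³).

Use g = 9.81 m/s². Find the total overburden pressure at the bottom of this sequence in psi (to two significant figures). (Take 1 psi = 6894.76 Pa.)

alluvium: 1980 kg/m³ × 9.81 m/s² × 831 m = 1.614×10^7 Pa = 2341 psi
chalk: 1930 kg/m³ × 9.81 m/s² × 1675 m = 3.171×10^7 Pa = 4600 psi
peridotite: 3260 kg/m³ × 9.81 m/s² × 29690 m = 9.495×10^8 Pa = 1.377×10^5 psi
upper-mantle rock: 3280 kg/m³ × 9.81 m/s² × 45860 m = 1.476×10^9 Pa = 2.140×10^5 psi
Total = 2341 + 4600 + 1.377×10^5 + 2.140×10^5 = 3.5868×10^5 psi

360000 psi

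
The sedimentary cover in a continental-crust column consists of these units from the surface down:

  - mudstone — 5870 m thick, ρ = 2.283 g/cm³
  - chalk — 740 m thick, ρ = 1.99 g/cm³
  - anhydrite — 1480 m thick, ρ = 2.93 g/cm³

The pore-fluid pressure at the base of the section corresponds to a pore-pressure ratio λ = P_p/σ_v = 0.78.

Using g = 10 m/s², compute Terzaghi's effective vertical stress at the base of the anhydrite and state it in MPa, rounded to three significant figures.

Overburden (lithostatic) stress σ_v:
mudstone: 2283 kg/m³ × 10 m/s² × 5870 m = 1.340×10^8 Pa = 134.0 MPa
chalk: 1990 kg/m³ × 10 m/s² × 740 m = 1.473×10^7 Pa = 14.73 MPa
anhydrite: 2930 kg/m³ × 10 m/s² × 1480 m = 4.336×10^7 Pa = 43.36 MPa
Total = 134.0 + 14.73 + 43.36 = 192.10 MPa
Pore pressure P_p = λ·σ_v = 0.78 × 192.1 MPa = 149.8 MPa
Effective stress σ' = σ_v − P_p = 192.1 − 149.8 = 42.262 MPa

42.3 MPa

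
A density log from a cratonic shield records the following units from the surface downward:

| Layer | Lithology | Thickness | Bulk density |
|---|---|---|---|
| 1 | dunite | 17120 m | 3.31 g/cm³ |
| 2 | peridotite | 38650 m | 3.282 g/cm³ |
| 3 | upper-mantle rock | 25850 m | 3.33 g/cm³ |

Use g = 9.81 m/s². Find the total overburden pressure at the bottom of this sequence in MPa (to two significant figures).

dunite: 3310 kg/m³ × 9.81 m/s² × 17120 m = 5.559×10^8 Pa = 555.9 MPa
peridotite: 3282 kg/m³ × 9.81 m/s² × 38650 m = 1.244×10^9 Pa = 1244 MPa
upper-mantle rock: 3330 kg/m³ × 9.81 m/s² × 25850 m = 8.444×10^8 Pa = 844.4 MPa
Total = 555.9 + 1244 + 844.4 = 2644.7 MPa

2600 MPa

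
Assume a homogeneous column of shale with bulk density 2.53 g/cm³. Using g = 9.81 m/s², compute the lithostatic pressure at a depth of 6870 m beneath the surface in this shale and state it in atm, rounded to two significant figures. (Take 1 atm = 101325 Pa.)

1700 atm

shale: 2530 kg/m³ × 9.81 m/s² × 6870 m = 1.705×10^8 Pa = 1683 atm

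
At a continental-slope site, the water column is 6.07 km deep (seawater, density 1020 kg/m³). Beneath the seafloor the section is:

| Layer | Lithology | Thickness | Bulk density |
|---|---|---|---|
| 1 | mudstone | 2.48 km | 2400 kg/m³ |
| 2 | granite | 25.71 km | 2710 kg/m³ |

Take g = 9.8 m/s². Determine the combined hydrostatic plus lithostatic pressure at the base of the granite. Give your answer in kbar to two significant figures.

seawater: 1020 kg/m³ × 9.8 m/s² × 6070 m = 6.068×10^7 Pa = 0.6068 kbar
mudstone: 2400 kg/m³ × 9.8 m/s² × 2480 m = 5.833×10^7 Pa = 0.5833 kbar
granite: 2710 kg/m³ × 9.8 m/s² × 25710 m = 6.828×10^8 Pa = 6.828 kbar
Total = 0.6068 + 0.5833 + 6.828 = 8.0181 kbar

8.0 kbar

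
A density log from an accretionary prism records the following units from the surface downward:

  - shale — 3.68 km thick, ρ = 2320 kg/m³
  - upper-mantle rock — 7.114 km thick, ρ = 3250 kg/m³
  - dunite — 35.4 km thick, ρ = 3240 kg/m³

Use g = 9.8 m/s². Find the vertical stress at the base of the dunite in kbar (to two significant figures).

14 kbar

shale: 2320 kg/m³ × 9.8 m/s² × 3680 m = 8.367×10^7 Pa = 0.8367 kbar
upper-mantle rock: 3250 kg/m³ × 9.8 m/s² × 7114 m = 2.266×10^8 Pa = 2.266 kbar
dunite: 3240 kg/m³ × 9.8 m/s² × 35400 m = 1.124×10^9 Pa = 11.24 kbar
Total = 0.8367 + 2.266 + 11.24 = 14.343 kbar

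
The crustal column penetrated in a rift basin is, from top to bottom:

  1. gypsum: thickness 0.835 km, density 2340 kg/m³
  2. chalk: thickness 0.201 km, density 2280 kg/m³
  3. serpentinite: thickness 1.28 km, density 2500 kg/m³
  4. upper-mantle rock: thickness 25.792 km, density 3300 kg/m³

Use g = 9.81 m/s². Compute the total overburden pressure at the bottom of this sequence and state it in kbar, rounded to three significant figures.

8.90 kbar

gypsum: 2340 kg/m³ × 9.81 m/s² × 835 m = 1.917×10^7 Pa = 0.1917 kbar
chalk: 2280 kg/m³ × 9.81 m/s² × 201 m = 4.496×10^6 Pa = 0.04496 kbar
serpentinite: 2500 kg/m³ × 9.81 m/s² × 1280 m = 3.139×10^7 Pa = 0.3139 kbar
upper-mantle rock: 3300 kg/m³ × 9.81 m/s² × 25792 m = 8.350×10^8 Pa = 8.350 kbar
Total = 0.1917 + 0.04496 + 0.3139 + 8.350 = 8.9002 kbar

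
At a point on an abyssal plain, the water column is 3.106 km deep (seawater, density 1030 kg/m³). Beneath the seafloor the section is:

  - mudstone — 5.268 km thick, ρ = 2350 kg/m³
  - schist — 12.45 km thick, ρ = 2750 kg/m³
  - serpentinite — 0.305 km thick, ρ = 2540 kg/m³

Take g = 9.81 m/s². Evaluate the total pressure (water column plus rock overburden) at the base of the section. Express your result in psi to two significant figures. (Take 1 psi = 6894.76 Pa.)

seawater: 1030 kg/m³ × 9.81 m/s² × 3106 m = 3.138×10^7 Pa = 4552 psi
mudstone: 2350 kg/m³ × 9.81 m/s² × 5268 m = 1.214×10^8 Pa = 17614 psi
schist: 2750 kg/m³ × 9.81 m/s² × 12450 m = 3.359×10^8 Pa = 48714 psi
serpentinite: 2540 kg/m³ × 9.81 m/s² × 305 m = 7.600×10^6 Pa = 1102 psi
Total = 4552 + 17614 + 48714 + 1102 = 71982 psi

72000 psi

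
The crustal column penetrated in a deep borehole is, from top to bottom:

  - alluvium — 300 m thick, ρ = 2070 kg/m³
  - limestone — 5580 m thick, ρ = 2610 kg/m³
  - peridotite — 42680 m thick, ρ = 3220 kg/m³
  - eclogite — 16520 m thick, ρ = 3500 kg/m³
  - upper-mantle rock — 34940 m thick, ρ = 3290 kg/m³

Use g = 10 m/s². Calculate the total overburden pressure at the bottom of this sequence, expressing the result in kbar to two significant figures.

33 kbar

alluvium: 2070 kg/m³ × 10 m/s² × 300 m = 6.210×10^6 Pa = 0.06210 kbar
limestone: 2610 kg/m³ × 10 m/s² × 5580 m = 1.456×10^8 Pa = 1.456 kbar
peridotite: 3220 kg/m³ × 10 m/s² × 42680 m = 1.374×10^9 Pa = 13.74 kbar
eclogite: 3500 kg/m³ × 10 m/s² × 16520 m = 5.782×10^8 Pa = 5.782 kbar
upper-mantle rock: 3290 kg/m³ × 10 m/s² × 34940 m = 1.150×10^9 Pa = 11.50 kbar
Total = 0.06210 + 1.456 + 13.74 + 5.782 + 11.50 = 32.539 kbar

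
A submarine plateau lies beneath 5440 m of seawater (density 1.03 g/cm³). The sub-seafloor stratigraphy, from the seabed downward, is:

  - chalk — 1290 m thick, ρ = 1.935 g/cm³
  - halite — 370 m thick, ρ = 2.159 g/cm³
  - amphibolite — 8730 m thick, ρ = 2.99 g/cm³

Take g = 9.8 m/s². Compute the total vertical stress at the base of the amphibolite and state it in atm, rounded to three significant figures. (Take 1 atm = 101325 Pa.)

3390 atm

seawater: 1030 kg/m³ × 9.8 m/s² × 5440 m = 5.491×10^7 Pa = 541.9 atm
chalk: 1935 kg/m³ × 9.8 m/s² × 1290 m = 2.446×10^7 Pa = 241.4 atm
halite: 2159 kg/m³ × 9.8 m/s² × 370 m = 7.829×10^6 Pa = 77.26 atm
amphibolite: 2990 kg/m³ × 9.8 m/s² × 8730 m = 2.558×10^8 Pa = 2525 atm
Total = 541.9 + 241.4 + 77.26 + 2525 = 3385.2 atm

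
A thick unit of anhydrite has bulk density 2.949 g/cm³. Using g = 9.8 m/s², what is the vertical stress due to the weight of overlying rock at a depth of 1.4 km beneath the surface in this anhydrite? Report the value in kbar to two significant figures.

0.40 kbar

anhydrite: 2949 kg/m³ × 9.8 m/s² × 1400 m = 4.046×10^7 Pa = 0.4046 kbar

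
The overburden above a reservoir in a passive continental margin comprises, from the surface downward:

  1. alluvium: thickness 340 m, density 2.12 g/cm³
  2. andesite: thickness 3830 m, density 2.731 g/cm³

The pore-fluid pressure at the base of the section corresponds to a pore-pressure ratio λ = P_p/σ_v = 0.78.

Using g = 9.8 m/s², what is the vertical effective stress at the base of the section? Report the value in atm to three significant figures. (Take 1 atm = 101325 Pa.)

Overburden (lithostatic) stress σ_v:
alluvium: 2120 kg/m³ × 9.8 m/s² × 340 m = 7.064×10^6 Pa = 7.064 MPa
andesite: 2731 kg/m³ × 9.8 m/s² × 3830 m = 1.025×10^8 Pa = 102.5 MPa
Total = 7.064 + 102.5 = 109.57 MPa
Pore pressure P_p = λ·σ_v = 0.78 × 109.6 MPa = 85.46 MPa
Effective stress σ' = σ_v − P_p = 109.6 − 85.46 = 24.105 MPa = 237.90 atm

238 atm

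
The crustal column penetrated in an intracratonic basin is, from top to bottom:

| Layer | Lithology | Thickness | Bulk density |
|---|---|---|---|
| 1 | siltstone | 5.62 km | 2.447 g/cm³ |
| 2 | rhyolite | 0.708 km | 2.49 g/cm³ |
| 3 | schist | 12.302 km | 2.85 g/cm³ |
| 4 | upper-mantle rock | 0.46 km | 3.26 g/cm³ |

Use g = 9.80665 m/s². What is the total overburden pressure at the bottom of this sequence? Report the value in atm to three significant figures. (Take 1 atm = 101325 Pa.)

siltstone: 2447 kg/m³ × 9.80665 m/s² × 5620 m = 1.349×10^8 Pa = 1331 atm
rhyolite: 2490 kg/m³ × 9.80665 m/s² × 708 m = 1.729×10^7 Pa = 170.6 atm
schist: 2850 kg/m³ × 9.80665 m/s² × 12302 m = 3.438×10^8 Pa = 3393 atm
upper-mantle rock: 3260 kg/m³ × 9.80665 m/s² × 460 m = 1.471×10^7 Pa = 145.1 atm
Total = 1331 + 170.6 + 3393 + 145.1 = 5040.1 atm

5040 atm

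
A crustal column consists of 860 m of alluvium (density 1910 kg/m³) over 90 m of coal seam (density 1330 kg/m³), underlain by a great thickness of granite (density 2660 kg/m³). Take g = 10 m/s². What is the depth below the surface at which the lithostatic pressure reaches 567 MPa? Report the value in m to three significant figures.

21600 m

Pressure at base of upper layers: 1910×10×860 + 1330×10×90 = 1.762×10^7 Pa = 17.62 MPa
Remaining pressure to be supplied by granite: 5.670×10^8 − 1.762×10^7 = 5.494×10^8 Pa
Additional depth in granite = 5.494×10^8 Pa / (2660 kg/m³ × 10 m/s²) = 20653 m
Total depth = 950 m + 20653 m = 21603 m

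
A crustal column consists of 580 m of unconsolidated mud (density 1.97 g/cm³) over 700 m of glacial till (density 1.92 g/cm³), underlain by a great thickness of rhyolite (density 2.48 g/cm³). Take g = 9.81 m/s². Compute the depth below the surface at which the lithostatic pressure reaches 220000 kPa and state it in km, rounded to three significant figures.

Pressure at base of upper layers: 1970×9.81×580 + 1920×9.81×700 = 2.439×10^7 Pa = 24394 kPa
Remaining pressure to be supplied by rhyolite: 2.200×10^8 − 2.439×10^7 = 1.956×10^8 Pa
Additional depth in rhyolite = 1.956×10^8 Pa / (2480 kg/m³ × 9.81 m/s²) = 8040.1 m
Total depth = 1280 m + 8040.1 m = 9320.1 m
= 9.3201 km

9.32 km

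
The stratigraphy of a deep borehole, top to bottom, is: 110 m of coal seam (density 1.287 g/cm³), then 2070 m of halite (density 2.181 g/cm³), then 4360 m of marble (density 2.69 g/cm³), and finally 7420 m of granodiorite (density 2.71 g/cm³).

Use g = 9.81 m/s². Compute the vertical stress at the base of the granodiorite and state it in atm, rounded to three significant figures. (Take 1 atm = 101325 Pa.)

3530 atm

coal seam: 1287 kg/m³ × 9.81 m/s² × 110 m = 1.389×10^6 Pa = 13.71 atm
halite: 2181 kg/m³ × 9.81 m/s² × 2070 m = 4.429×10^7 Pa = 437.1 atm
marble: 2690 kg/m³ × 9.81 m/s² × 4360 m = 1.151×10^8 Pa = 1136 atm
granodiorite: 2710 kg/m³ × 9.81 m/s² × 7420 m = 1.973×10^8 Pa = 1947 atm
Total = 13.71 + 437.1 + 1136 + 1947 = 3533.1 atm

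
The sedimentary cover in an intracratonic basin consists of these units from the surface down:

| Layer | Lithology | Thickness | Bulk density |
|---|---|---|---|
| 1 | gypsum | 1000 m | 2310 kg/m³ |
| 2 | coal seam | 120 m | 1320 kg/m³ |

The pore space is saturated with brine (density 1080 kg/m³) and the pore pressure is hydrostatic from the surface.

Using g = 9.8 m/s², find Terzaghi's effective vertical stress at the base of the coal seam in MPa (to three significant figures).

Overburden (lithostatic) stress σ_v:
gypsum: 2310 kg/m³ × 9.8 m/s² × 1000 m = 2.264×10^7 Pa = 22.64 MPa
coal seam: 1320 kg/m³ × 9.8 m/s² × 120 m = 1.552×10^6 Pa = 1.552 MPa
Total = 22.64 + 1.552 = 24.190 MPa
Pore pressure P_p = 1080 kg/m³ × 9.8 m/s² × 1120 m = 1.185×10^7 Pa = 11.85 MPa
Effective stress σ' = σ_v − P_p = 24.19 − 11.85 = 12.336 MPa

12.3 MPa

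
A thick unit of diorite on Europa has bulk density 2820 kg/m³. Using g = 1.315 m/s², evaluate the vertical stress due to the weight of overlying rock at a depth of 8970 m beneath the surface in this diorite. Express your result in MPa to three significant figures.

33.3 MPa

diorite: 2820 kg/m³ × 1.315 m/s² × 8970 m = 3.326×10^7 Pa = 33.26 MPa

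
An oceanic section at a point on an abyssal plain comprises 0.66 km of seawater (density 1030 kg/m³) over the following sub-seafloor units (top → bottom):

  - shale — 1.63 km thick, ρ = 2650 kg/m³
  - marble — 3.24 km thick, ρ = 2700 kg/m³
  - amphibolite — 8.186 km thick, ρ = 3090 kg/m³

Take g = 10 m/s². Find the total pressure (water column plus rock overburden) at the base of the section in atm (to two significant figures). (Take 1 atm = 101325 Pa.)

seawater: 1030 kg/m³ × 10 m/s² × 660 m = 6.798×10^6 Pa = 67.09 atm
shale: 2650 kg/m³ × 10 m/s² × 1630 m = 4.319×10^7 Pa = 426.3 atm
marble: 2700 kg/m³ × 10 m/s² × 3240 m = 8.748×10^7 Pa = 863.4 atm
amphibolite: 3090 kg/m³ × 10 m/s² × 8186 m = 2.529×10^8 Pa = 2496 atm
Total = 67.09 + 426.3 + 863.4 + 2496 = 3853.1 atm

3900 atm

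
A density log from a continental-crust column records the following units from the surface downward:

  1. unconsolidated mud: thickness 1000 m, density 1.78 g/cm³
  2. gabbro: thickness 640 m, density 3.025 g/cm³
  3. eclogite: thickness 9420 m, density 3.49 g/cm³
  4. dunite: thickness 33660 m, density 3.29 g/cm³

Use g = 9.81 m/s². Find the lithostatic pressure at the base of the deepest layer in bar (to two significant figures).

unconsolidated mud: 1780 kg/m³ × 9.81 m/s² × 1000 m = 1.746×10^7 Pa = 174.6 bar
gabbro: 3025 kg/m³ × 9.81 m/s² × 640 m = 1.899×10^7 Pa = 189.9 bar
eclogite: 3490 kg/m³ × 9.81 m/s² × 9420 m = 3.225×10^8 Pa = 3225 bar
dunite: 3290 kg/m³ × 9.81 m/s² × 33660 m = 1.086×10^9 Pa = 10864 bar
Total = 174.6 + 189.9 + 3225 + 10864 = 14453 bar

14000 bar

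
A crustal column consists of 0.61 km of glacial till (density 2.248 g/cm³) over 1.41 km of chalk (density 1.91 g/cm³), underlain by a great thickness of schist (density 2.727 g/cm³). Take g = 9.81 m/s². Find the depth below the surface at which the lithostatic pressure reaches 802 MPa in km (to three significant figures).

30.5 km

Pressure at base of upper layers: 2248×9.81×610 + 1910×9.81×1410 = 3.987×10^7 Pa = 39.87 MPa
Remaining pressure to be supplied by schist: 8.020×10^8 − 3.987×10^7 = 7.621×10^8 Pa
Additional depth in schist = 7.621×10^8 Pa / (2727 kg/m³ × 9.81 m/s²) = 28489 m
Total depth = 2020 m + 28489 m = 30509 m
= 30.509 km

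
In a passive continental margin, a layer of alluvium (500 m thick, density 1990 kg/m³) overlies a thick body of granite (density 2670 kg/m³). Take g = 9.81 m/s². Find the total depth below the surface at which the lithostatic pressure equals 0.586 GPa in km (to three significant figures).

Pressure at base of upper layers: 1990×9.81×500 = 9.761×10^6 Pa = 9.761×10^-3 GPa
Remaining pressure to be supplied by granite: 5.860×10^8 − 9.761×10^6 = 5.762×10^8 Pa
Additional depth in granite = 5.762×10^8 Pa / (2670 kg/m³ × 9.81 m/s²) = 22000 m
Total depth = 500 m + 22000 m = 22500 m
= 22.500 km

22.5 km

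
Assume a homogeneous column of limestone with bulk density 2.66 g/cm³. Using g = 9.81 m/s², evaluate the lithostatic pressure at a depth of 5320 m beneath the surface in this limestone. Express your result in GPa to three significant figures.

limestone: 2660 kg/m³ × 9.81 m/s² × 5320 m = 1.388×10^8 Pa = 0.1388 GPa

0.139 GPa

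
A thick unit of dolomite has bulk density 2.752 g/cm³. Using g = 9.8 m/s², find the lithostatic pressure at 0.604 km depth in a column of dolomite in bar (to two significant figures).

160 bar

dolomite: 2752 kg/m³ × 9.8 m/s² × 604 m = 1.629×10^7 Pa = 162.9 bar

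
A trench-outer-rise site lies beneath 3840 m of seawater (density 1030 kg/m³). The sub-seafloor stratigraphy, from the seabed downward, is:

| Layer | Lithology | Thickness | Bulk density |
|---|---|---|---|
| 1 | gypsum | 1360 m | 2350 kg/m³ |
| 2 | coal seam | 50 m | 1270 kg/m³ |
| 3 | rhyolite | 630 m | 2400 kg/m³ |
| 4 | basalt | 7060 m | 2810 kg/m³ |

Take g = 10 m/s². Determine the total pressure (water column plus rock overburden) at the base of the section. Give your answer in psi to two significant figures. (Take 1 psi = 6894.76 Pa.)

seawater: 1030 kg/m³ × 10 m/s² × 3840 m = 3.955×10^7 Pa = 5737 psi
gypsum: 2350 kg/m³ × 10 m/s² × 1360 m = 3.196×10^7 Pa = 4635 psi
coal seam: 1270 kg/m³ × 10 m/s² × 50 m = 6.350×10^5 Pa = 92.10 psi
rhyolite: 2400 kg/m³ × 10 m/s² × 630 m = 1.512×10^7 Pa = 2193 psi
basalt: 2810 kg/m³ × 10 m/s² × 7060 m = 1.984×10^8 Pa = 28773 psi
Total = 5737 + 4635 + 92.10 + 2193 + 28773 = 41430 psi

41000 psi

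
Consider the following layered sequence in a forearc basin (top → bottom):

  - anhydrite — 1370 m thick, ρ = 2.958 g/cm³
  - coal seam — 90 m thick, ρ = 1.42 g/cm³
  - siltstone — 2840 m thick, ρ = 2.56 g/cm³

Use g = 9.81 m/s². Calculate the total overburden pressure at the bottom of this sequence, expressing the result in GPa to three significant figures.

anhydrite: 2958 kg/m³ × 9.81 m/s² × 1370 m = 3.975×10^7 Pa = 0.03975 GPa
coal seam: 1420 kg/m³ × 9.81 m/s² × 90 m = 1.254×10^6 Pa = 1.254×10^-3 GPa
siltstone: 2560 kg/m³ × 9.81 m/s² × 2840 m = 7.132×10^7 Pa = 0.07132 GPa
Total = 0.03975 + 1.254×10^-3 + 0.07132 = 0.11233 GPa

0.112 GPa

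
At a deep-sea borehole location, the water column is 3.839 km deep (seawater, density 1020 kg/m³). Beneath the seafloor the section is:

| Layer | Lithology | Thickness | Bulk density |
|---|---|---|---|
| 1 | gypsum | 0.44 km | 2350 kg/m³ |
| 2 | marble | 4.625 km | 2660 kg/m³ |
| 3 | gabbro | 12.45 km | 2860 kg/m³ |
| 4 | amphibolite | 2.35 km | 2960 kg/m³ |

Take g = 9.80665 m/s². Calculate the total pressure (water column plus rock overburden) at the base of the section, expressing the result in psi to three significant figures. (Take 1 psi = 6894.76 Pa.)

seawater: 1020 kg/m³ × 9.80665 m/s² × 3839 m = 3.840×10^7 Pa = 5570 psi
gypsum: 2350 kg/m³ × 9.80665 m/s² × 440 m = 1.014×10^7 Pa = 1471 psi
marble: 2660 kg/m³ × 9.80665 m/s² × 4625 m = 1.206×10^8 Pa = 17498 psi
gabbro: 2860 kg/m³ × 9.80665 m/s² × 12450 m = 3.492×10^8 Pa = 50645 psi
amphibolite: 2960 kg/m³ × 9.80665 m/s² × 2350 m = 6.822×10^7 Pa = 9894 psi
Total = 5570 + 1471 + 17498 + 50645 + 9894 = 85077 psi

85100 psi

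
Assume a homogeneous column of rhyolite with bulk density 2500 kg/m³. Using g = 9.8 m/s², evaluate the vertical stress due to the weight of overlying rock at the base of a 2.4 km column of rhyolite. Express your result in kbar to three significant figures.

0.588 kbar

rhyolite: 2500 kg/m³ × 9.8 m/s² × 2400 m = 5.880×10^7 Pa = 0.5880 kbar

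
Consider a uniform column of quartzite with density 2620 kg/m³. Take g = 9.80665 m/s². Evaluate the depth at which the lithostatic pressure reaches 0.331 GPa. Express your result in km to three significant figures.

12.9 km

h = P/(ρg) = 0.331 GPa / (2620 kg/m³ × 9.80665 m/s²) = 3.310×10^8 Pa / 25693 Pa/m = 12883 m
= 12.883 km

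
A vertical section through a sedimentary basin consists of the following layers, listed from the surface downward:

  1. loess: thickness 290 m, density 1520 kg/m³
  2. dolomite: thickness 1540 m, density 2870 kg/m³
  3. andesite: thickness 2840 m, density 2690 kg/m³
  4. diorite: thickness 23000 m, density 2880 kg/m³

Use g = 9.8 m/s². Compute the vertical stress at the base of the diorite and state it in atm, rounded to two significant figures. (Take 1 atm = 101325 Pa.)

loess: 1520 kg/m³ × 9.8 m/s² × 290 m = 4.320×10^6 Pa = 42.63 atm
dolomite: 2870 kg/m³ × 9.8 m/s² × 1540 m = 4.331×10^7 Pa = 427.5 atm
andesite: 2690 kg/m³ × 9.8 m/s² × 2840 m = 7.487×10^7 Pa = 738.9 atm
diorite: 2880 kg/m³ × 9.8 m/s² × 23000 m = 6.492×10^8 Pa = 6407 atm
Total = 42.63 + 427.5 + 738.9 + 6407 = 7615.6 atm

7600 atm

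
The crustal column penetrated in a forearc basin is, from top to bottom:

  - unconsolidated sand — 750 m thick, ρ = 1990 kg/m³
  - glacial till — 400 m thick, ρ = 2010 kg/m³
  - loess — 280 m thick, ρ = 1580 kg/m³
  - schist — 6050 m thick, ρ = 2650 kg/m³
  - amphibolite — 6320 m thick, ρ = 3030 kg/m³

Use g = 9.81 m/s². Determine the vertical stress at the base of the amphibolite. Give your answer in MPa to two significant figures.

370 MPa

unconsolidated sand: 1990 kg/m³ × 9.81 m/s² × 750 m = 1.464×10^7 Pa = 14.64 MPa
glacial till: 2010 kg/m³ × 9.81 m/s² × 400 m = 7.887×10^6 Pa = 7.887 MPa
loess: 1580 kg/m³ × 9.81 m/s² × 280 m = 4.340×10^6 Pa = 4.340 MPa
schist: 2650 kg/m³ × 9.81 m/s² × 6050 m = 1.573×10^8 Pa = 157.3 MPa
amphibolite: 3030 kg/m³ × 9.81 m/s² × 6320 m = 1.879×10^8 Pa = 187.9 MPa
Total = 14.64 + 7.887 + 4.340 + 157.3 + 187.9 = 372.01 MPa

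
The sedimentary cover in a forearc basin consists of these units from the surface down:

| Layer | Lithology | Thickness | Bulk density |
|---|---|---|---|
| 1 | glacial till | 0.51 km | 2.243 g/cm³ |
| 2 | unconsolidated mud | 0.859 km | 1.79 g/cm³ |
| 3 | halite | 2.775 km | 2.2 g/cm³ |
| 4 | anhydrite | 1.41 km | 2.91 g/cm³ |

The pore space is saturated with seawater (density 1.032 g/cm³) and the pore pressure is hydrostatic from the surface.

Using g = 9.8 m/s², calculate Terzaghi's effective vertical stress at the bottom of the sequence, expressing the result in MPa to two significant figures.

70 MPa

Overburden (lithostatic) stress σ_v:
glacial till: 2243 kg/m³ × 9.8 m/s² × 510 m = 1.121×10^7 Pa = 11.21 MPa
unconsolidated mud: 1790 kg/m³ × 9.8 m/s² × 859 m = 1.507×10^7 Pa = 15.07 MPa
halite: 2200 kg/m³ × 9.8 m/s² × 2775 m = 5.983×10^7 Pa = 59.83 MPa
anhydrite: 2910 kg/m³ × 9.8 m/s² × 1410 m = 4.021×10^7 Pa = 40.21 MPa
Total = 11.21 + 15.07 + 59.83 + 40.21 = 126.32 MPa
Pore pressure P_p = 1032 kg/m³ × 9.8 m/s² × 5554 m = 5.617×10^7 Pa = 56.17 MPa
Effective stress σ' = σ_v − P_p = 126.3 − 56.17 = 70.148 MPa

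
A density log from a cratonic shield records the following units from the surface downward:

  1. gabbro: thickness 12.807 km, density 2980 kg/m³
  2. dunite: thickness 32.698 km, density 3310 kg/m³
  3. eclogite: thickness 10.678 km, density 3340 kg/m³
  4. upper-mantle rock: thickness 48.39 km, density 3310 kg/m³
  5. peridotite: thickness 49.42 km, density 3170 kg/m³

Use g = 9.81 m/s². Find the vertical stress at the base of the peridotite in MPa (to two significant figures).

4900 MPa

gabbro: 2980 kg/m³ × 9.81 m/s² × 12807 m = 3.744×10^8 Pa = 374.4 MPa
dunite: 3310 kg/m³ × 9.81 m/s² × 32698 m = 1.062×10^9 Pa = 1062 MPa
eclogite: 3340 kg/m³ × 9.81 m/s² × 10678 m = 3.499×10^8 Pa = 349.9 MPa
upper-mantle rock: 3310 kg/m³ × 9.81 m/s² × 48390 m = 1.571×10^9 Pa = 1571 MPa
peridotite: 3170 kg/m³ × 9.81 m/s² × 49420 m = 1.537×10^9 Pa = 1537 MPa
Total = 374.4 + 1062 + 349.9 + 1571 + 1537 = 4894.1 MPa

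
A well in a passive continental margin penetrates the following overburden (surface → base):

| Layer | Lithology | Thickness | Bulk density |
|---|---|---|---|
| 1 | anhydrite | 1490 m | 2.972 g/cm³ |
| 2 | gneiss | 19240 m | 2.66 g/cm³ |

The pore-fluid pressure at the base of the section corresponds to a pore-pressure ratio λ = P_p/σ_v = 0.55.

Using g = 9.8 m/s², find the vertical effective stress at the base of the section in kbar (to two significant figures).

Overburden (lithostatic) stress σ_v:
anhydrite: 2972 kg/m³ × 9.8 m/s² × 1490 m = 4.340×10^7 Pa = 43.40 MPa
gneiss: 2660 kg/m³ × 9.8 m/s² × 19240 m = 5.015×10^8 Pa = 501.5 MPa
Total = 43.40 + 501.5 = 544.95 MPa
Pore pressure P_p = λ·σ_v = 0.55 × 544.9 MPa = 299.7 MPa
Effective stress σ' = σ_v − P_p = 544.9 − 299.7 = 245.23 MPa = 2.4523 kbar

2.5 kbar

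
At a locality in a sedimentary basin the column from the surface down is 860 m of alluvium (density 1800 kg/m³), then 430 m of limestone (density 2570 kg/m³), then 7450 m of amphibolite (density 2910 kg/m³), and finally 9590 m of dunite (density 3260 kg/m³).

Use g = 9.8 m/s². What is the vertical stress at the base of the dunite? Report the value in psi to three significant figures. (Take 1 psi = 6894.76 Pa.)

79000 psi

alluvium: 1800 kg/m³ × 9.8 m/s² × 860 m = 1.517×10^7 Pa = 2200 psi
limestone: 2570 kg/m³ × 9.8 m/s² × 430 m = 1.083×10^7 Pa = 1571 psi
amphibolite: 2910 kg/m³ × 9.8 m/s² × 7450 m = 2.125×10^8 Pa = 30815 psi
dunite: 3260 kg/m³ × 9.8 m/s² × 9590 m = 3.064×10^8 Pa = 44437 psi
Total = 2200 + 1571 + 30815 + 44437 = 79022 psi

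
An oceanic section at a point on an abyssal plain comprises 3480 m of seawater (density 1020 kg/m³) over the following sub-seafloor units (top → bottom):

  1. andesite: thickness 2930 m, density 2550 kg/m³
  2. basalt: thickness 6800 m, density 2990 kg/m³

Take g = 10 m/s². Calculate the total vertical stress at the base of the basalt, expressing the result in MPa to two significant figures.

seawater: 1020 kg/m³ × 10 m/s² × 3480 m = 3.550×10^7 Pa = 35.50 MPa
andesite: 2550 kg/m³ × 10 m/s² × 2930 m = 7.471×10^7 Pa = 74.72 MPa
basalt: 2990 kg/m³ × 10 m/s² × 6800 m = 2.033×10^8 Pa = 203.3 MPa
Total = 35.50 + 74.72 + 203.3 = 313.53 MPa

310 MPa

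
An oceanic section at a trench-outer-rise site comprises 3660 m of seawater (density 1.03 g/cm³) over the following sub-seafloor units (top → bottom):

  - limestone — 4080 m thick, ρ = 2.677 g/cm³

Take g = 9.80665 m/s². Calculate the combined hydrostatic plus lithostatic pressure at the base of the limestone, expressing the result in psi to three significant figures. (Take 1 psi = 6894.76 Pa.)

20900 psi

seawater: 1030 kg/m³ × 9.80665 m/s² × 3660 m = 3.697×10^7 Pa = 5362 psi
limestone: 2677 kg/m³ × 9.80665 m/s² × 4080 m = 1.071×10^8 Pa = 15535 psi
Total = 5362 + 15535 = 20897 psi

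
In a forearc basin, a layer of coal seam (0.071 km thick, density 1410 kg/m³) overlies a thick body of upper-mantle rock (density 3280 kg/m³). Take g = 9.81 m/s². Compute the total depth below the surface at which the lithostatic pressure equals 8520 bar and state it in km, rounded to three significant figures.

Pressure at base of upper layers: 1410×9.81×71 = 9.821×10^5 Pa = 9.821 bar
Remaining pressure to be supplied by upper-mantle rock: 8.520×10^8 − 9.821×10^5 = 8.510×10^8 Pa
Additional depth in upper-mantle rock = 8.510×10^8 Pa / (3280 kg/m³ × 9.81 m/s²) = 26448 m
Total depth = 71 m + 26448 m = 26519 m
= 26.519 km

26.5 km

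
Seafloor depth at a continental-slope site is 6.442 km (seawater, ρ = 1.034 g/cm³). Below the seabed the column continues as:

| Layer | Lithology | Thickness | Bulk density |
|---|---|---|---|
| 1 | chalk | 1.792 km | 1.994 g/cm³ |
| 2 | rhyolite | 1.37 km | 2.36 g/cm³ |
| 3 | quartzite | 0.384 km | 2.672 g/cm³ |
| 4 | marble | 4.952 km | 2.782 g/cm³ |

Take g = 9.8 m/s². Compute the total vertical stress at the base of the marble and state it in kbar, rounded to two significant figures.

seawater: 1034 kg/m³ × 9.8 m/s² × 6442 m = 6.528×10^7 Pa = 0.6528 kbar
chalk: 1994 kg/m³ × 9.8 m/s² × 1792 m = 3.502×10^7 Pa = 0.3502 kbar
rhyolite: 2360 kg/m³ × 9.8 m/s² × 1370 m = 3.169×10^7 Pa = 0.3169 kbar
quartzite: 2672 kg/m³ × 9.8 m/s² × 384 m = 1.006×10^7 Pa = 0.1006 kbar
marble: 2782 kg/m³ × 9.8 m/s² × 4952 m = 1.350×10^8 Pa = 1.350 kbar
Total = 0.6528 + 0.3502 + 0.3169 + 0.1006 + 1.350 = 2.7705 kbar

2.8 kbar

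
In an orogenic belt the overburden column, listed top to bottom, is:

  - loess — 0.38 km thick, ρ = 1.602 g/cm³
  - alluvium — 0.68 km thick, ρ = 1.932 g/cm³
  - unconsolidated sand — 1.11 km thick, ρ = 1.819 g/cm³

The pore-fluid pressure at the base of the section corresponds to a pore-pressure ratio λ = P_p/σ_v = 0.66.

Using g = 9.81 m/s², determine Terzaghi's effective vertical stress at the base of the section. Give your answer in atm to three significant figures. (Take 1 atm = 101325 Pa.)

Overburden (lithostatic) stress σ_v:
loess: 1602 kg/m³ × 9.81 m/s² × 380 m = 5.972×10^6 Pa = 5.972 MPa
alluvium: 1932 kg/m³ × 9.81 m/s² × 680 m = 1.289×10^7 Pa = 12.89 MPa
unconsolidated sand: 1819 kg/m³ × 9.81 m/s² × 1110 m = 1.981×10^7 Pa = 19.81 MPa
Total = 5.972 + 12.89 + 19.81 = 38.667 MPa
Pore pressure P_p = λ·σ_v = 0.66 × 38.67 MPa = 25.52 MPa
Effective stress σ' = σ_v − P_p = 38.67 − 25.52 = 13.147 MPa = 129.75 atm

130 atm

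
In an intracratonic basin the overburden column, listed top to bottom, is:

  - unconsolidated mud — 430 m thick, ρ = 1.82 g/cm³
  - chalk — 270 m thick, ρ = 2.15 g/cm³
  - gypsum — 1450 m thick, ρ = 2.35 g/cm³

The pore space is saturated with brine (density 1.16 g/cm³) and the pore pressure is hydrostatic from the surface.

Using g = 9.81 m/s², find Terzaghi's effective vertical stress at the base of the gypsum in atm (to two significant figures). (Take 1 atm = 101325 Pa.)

220 atm

Overburden (lithostatic) stress σ_v:
unconsolidated mud: 1820 kg/m³ × 9.81 m/s² × 430 m = 7.677×10^6 Pa = 7.677 MPa
chalk: 2150 kg/m³ × 9.81 m/s² × 270 m = 5.695×10^6 Pa = 5.695 MPa
gypsum: 2350 kg/m³ × 9.81 m/s² × 1450 m = 3.343×10^7 Pa = 33.43 MPa
Total = 7.677 + 5.695 + 33.43 = 46.800 MPa
Pore pressure P_p = 1160 kg/m³ × 9.81 m/s² × 2150 m = 2.447×10^7 Pa = 24.47 MPa
Effective stress σ' = σ_v − P_p = 46.80 − 24.47 = 22.333 MPa = 220.41 atm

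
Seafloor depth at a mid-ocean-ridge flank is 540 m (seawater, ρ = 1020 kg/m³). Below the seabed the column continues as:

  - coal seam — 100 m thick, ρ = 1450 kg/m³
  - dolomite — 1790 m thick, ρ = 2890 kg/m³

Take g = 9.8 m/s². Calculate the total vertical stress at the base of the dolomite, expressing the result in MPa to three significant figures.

57.5 MPa

seawater: 1020 kg/m³ × 9.8 m/s² × 540 m = 5.398×10^6 Pa = 5.398 MPa
coal seam: 1450 kg/m³ × 9.8 m/s² × 100 m = 1.421×10^6 Pa = 1.421 MPa
dolomite: 2890 kg/m³ × 9.8 m/s² × 1790 m = 5.070×10^7 Pa = 50.70 MPa
Total = 5.398 + 1.421 + 50.70 = 57.515 MPa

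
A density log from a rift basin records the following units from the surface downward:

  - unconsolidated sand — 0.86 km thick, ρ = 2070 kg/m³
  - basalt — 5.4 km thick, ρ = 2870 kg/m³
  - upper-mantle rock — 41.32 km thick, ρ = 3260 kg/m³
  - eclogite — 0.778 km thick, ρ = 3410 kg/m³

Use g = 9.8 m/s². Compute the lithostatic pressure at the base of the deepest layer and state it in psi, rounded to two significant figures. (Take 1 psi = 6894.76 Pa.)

unconsolidated sand: 2070 kg/m³ × 9.8 m/s² × 860 m = 1.745×10^7 Pa = 2530 psi
basalt: 2870 kg/m³ × 9.8 m/s² × 5400 m = 1.519×10^8 Pa = 22028 psi
upper-mantle rock: 3260 kg/m³ × 9.8 m/s² × 41320 m = 1.320×10^9 Pa = 1.915×10^5 psi
eclogite: 3410 kg/m³ × 9.8 m/s² × 778 m = 2.600×10^7 Pa = 3771 psi
Total = 2530 + 22028 + 1.915×10^5 + 3771 = 2.1979×10^5 psi

220000 psi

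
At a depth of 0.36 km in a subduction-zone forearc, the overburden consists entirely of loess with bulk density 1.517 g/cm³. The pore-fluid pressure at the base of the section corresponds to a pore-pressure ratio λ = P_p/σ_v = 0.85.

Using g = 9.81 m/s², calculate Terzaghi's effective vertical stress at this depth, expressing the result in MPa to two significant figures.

Overburden (lithostatic) stress σ_v:
loess: 1517 kg/m³ × 9.81 m/s² × 360 m = 5.357×10^6 Pa = 5.357 MPa
Pore pressure P_p = λ·σ_v = 0.85 × 5.357 MPa = 4.554 MPa
Effective stress σ' = σ_v − P_p = 5.357 − 4.554 = 0.80362 MPa

0.80 MPa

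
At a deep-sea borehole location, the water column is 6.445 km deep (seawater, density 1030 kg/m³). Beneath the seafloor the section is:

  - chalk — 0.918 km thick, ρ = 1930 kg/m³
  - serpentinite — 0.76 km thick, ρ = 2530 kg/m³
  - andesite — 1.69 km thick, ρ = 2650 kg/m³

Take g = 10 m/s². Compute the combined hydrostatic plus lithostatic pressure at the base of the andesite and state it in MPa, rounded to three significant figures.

seawater: 1030 kg/m³ × 10 m/s² × 6445 m = 6.638×10^7 Pa = 66.38 MPa
chalk: 1930 kg/m³ × 10 m/s² × 918 m = 1.772×10^7 Pa = 17.72 MPa
serpentinite: 2530 kg/m³ × 10 m/s² × 760 m = 1.923×10^7 Pa = 19.23 MPa
andesite: 2650 kg/m³ × 10 m/s² × 1690 m = 4.479×10^7 Pa = 44.78 MPa
Total = 66.38 + 17.72 + 19.23 + 44.78 = 148.11 MPa

148 MPa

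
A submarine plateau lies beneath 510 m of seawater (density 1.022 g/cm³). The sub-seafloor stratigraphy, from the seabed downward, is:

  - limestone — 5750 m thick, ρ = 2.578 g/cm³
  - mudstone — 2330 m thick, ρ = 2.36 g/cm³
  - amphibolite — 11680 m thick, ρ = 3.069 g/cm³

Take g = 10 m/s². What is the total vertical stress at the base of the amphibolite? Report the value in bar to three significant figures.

seawater: 1022 kg/m³ × 10 m/s² × 510 m = 5.212×10^6 Pa = 52.12 bar
limestone: 2578 kg/m³ × 10 m/s² × 5750 m = 1.482×10^8 Pa = 1482 bar
mudstone: 2360 kg/m³ × 10 m/s² × 2330 m = 5.499×10^7 Pa = 549.9 bar
amphibolite: 3069 kg/m³ × 10 m/s² × 11680 m = 3.585×10^8 Pa = 3585 bar
Total = 52.12 + 1482 + 549.9 + 3585 = 5668.9 bar

5670 bar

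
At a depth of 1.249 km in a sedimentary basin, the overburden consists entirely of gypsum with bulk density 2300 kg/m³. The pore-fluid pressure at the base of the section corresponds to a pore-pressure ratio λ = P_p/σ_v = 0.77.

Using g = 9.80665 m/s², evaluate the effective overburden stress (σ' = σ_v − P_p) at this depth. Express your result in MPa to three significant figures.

Overburden (lithostatic) stress σ_v:
gypsum: 2300 kg/m³ × 9.80665 m/s² × 1249 m = 2.817×10^7 Pa = 28.17 MPa
Pore pressure P_p = λ·σ_v = 0.77 × 28.17 MPa = 21.69 MPa
Effective stress σ' = σ_v − P_p = 28.17 − 21.69 = 6.4795 MPa

6.48 MPa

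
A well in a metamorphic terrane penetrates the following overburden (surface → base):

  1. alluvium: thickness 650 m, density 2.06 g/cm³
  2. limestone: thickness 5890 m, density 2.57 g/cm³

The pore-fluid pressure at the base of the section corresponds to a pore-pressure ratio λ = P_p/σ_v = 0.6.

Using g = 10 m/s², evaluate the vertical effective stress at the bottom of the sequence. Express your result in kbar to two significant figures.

0.66 kbar

Overburden (lithostatic) stress σ_v:
alluvium: 2060 kg/m³ × 10 m/s² × 650 m = 1.339×10^7 Pa = 13.39 MPa
limestone: 2570 kg/m³ × 10 m/s² × 5890 m = 1.514×10^8 Pa = 151.4 MPa
Total = 13.39 + 151.4 = 164.76 MPa
Pore pressure P_p = λ·σ_v = 0.6 × 164.8 MPa = 98.86 MPa
Effective stress σ' = σ_v − P_p = 164.8 − 98.86 = 65.905 MPa = 0.65905 kbar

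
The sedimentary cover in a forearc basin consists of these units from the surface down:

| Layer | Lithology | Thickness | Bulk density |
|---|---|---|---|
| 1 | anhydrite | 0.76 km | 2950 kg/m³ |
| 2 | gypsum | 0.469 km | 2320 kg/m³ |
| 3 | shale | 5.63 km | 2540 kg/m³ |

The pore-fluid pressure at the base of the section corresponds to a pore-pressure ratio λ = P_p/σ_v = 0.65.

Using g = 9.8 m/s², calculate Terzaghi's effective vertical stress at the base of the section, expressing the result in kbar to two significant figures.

0.60 kbar

Overburden (lithostatic) stress σ_v:
anhydrite: 2950 kg/m³ × 9.8 m/s² × 760 m = 2.197×10^7 Pa = 21.97 MPa
gypsum: 2320 kg/m³ × 9.8 m/s² × 469 m = 1.066×10^7 Pa = 10.66 MPa
shale: 2540 kg/m³ × 9.8 m/s² × 5630 m = 1.401×10^8 Pa = 140.1 MPa
Total = 21.97 + 10.66 + 140.1 = 172.78 MPa
Pore pressure P_p = λ·σ_v = 0.65 × 172.8 MPa = 112.3 MPa
Effective stress σ' = σ_v − P_p = 172.8 − 112.3 = 60.472 MPa = 0.60472 kbar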